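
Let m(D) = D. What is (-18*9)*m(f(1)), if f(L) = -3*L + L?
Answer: 324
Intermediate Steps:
f(L) = -2*L
(-18*9)*m(f(1)) = (-18*9)*(-2*1) = -162*(-2) = 324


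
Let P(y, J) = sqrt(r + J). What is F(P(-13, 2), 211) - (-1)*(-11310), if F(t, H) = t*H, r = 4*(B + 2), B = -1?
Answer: -11310 + 211*sqrt(6) ≈ -10793.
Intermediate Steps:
r = 4 (r = 4*(-1 + 2) = 4*1 = 4)
P(y, J) = sqrt(4 + J)
F(t, H) = H*t
F(P(-13, 2), 211) - (-1)*(-11310) = 211*sqrt(4 + 2) - (-1)*(-11310) = 211*sqrt(6) - 1*11310 = 211*sqrt(6) - 11310 = -11310 + 211*sqrt(6)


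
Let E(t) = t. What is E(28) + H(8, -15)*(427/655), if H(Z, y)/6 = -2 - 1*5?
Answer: 406/655 ≈ 0.61985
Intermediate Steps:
H(Z, y) = -42 (H(Z, y) = 6*(-2 - 1*5) = 6*(-2 - 5) = 6*(-7) = -42)
E(28) + H(8, -15)*(427/655) = 28 - 17934/655 = 406/655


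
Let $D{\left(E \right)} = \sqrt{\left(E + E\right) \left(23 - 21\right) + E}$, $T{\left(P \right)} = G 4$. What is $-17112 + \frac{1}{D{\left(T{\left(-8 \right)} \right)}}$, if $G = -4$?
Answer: $-17112 - \frac{i \sqrt{5}}{20} \approx -17112.0 - 0.1118 i$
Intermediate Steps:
$T{\left(P \right)} = -16$ ($T{\left(P \right)} = \left(-4\right) 4 = -16$)
$D{\left(E \right)} = \sqrt{5} \sqrt{E}$ ($D{\left(E \right)} = \sqrt{2 E 2 + E} = \sqrt{4 E + E} = \sqrt{5 E} = \sqrt{5} \sqrt{E}$)
$-17112 + \frac{1}{D{\left(T{\left(-8 \right)} \right)}} = -17112 + \frac{1}{\sqrt{5} \sqrt{-16}} = -17112 + \frac{1}{\sqrt{5} \cdot 4 i} = -17112 + \frac{1}{4 i \sqrt{5}} = -17112 - \frac{i \sqrt{5}}{20}$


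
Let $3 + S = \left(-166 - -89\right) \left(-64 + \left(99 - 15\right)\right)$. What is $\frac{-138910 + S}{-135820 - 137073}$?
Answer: $\frac{140453}{272893} \approx 0.51468$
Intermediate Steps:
$S = -1543$ ($S = -3 + \left(-166 - -89\right) \left(-64 + \left(99 - 15\right)\right) = -3 + \left(-166 + 89\right) \left(-64 + \left(99 - 15\right)\right) = -3 - 77 \left(-64 + 84\right) = -3 - 1540 = -1543$)
$\frac{-138910 + S}{-135820 - 137073} = \frac{-138910 - 1543}{-135820 - 137073} = - \frac{140453}{-272893} = \left(-140453\right) \left(- \frac{1}{272893}\right) = \frac{140453}{272893}$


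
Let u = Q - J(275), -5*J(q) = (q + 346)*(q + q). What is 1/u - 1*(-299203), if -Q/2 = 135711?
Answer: 60771719735/203112 ≈ 2.9920e+5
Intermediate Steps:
Q = -271422 (Q = -2*135711 = -271422)
J(q) = -2*q*(346 + q)/5 (J(q) = -(q + 346)*(q + q)/5 = -(346 + q)*2*q/5 = -2*q*(346 + q)/5)
u = -203112 (u = -271422 - (-2)*275*(346 + 275)/5 = -271422 - (-2)*275*621/5 = -271422 - 1*(-68310) = -271422 + 68310 = -203112)
1/u - 1*(-299203) = 1/(-203112) - 1*(-299203) = -1/203112 + 299203 = 60771719735/203112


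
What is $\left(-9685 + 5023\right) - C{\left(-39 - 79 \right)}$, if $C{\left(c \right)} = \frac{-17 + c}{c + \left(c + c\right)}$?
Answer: $- \frac{550161}{118} \approx -4662.4$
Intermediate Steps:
$C{\left(c \right)} = \frac{-17 + c}{3 c}$ ($C{\left(c \right)} = \frac{-17 + c}{c + 2 c} = \frac{-17 + c}{3 c}$)
$\left(-9685 + 5023\right) - C{\left(-39 - 79 \right)} = \left(-9685 + 5023\right) - \frac{-17 - 118}{3 \left(-39 - 79\right)} = -4662 - \frac{-17 - 118}{3 \left(-39 - 79\right)} = -4662 - \frac{-17 - 118}{3 \left(-118\right)} = -4662 - \frac{1}{3} \left(- \frac{1}{118}\right) \left(-135\right) = -4662 - \frac{45}{118} = - \frac{550161}{118}$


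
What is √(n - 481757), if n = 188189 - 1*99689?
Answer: I*√393257 ≈ 627.1*I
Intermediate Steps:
n = 88500 (n = 188189 - 99689 = 88500)
√(n - 481757) = √(88500 - 481757) = √(-393257) = I*√393257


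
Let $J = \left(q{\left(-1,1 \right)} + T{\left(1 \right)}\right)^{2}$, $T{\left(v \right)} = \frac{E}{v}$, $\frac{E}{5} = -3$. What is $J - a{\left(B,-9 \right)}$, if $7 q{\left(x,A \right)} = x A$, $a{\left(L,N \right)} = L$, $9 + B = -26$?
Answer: $\frac{12951}{49} \approx 264.31$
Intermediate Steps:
$B = -35$ ($B = -9 - 26 = -35$)
$E = -15$ ($E = 5 \left(-3\right) = -15$)
$T{\left(v \right)} = - \frac{15}{v}$
$q{\left(x,A \right)} = \frac{A x}{7}$ ($q{\left(x,A \right)} = \frac{x A}{7} = \frac{A x}{7}$)
$J = \frac{11236}{49}$ ($J = \left(\frac{1}{7} \cdot 1 \left(-1\right) - \frac{15}{1}\right)^{2} = \left(- \frac{1}{7} - 15\right)^{2} = \left(- \frac{106}{7}\right)^{2} = \frac{11236}{49} \approx 229.31$)
$J - a{\left(B,-9 \right)} = \frac{11236}{49} - -35 = \frac{11236}{49} + 35 = \frac{12951}{49}$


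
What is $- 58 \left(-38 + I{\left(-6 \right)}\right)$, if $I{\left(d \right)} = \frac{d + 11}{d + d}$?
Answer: $\frac{13369}{6} \approx 2228.2$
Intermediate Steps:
$I{\left(d \right)} = \frac{11 + d}{2 d}$
$- 58 \left(-38 + I{\left(-6 \right)}\right) = - 58 \left(-38 + \frac{11 - 6}{2 \left(-6\right)}\right) = - 58 \left(-38 + \frac{1}{2} \left(- \frac{1}{6}\right) 5\right) = - 58 \left(-38 - \frac{5}{12}\right) = \left(-58\right) \left(- \frac{461}{12}\right) = \frac{13369}{6}$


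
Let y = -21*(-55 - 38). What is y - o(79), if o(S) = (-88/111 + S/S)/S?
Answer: 17125834/8769 ≈ 1953.0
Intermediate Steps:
y = 1953 (y = -21*(-93) = 1953)
o(S) = 23/(111*S) (o(S) = (-88*1/111 + 1)/S = (-88/111 + 1)/S = 23/(111*S))
y - o(79) = 1953 - 23/(111*79) = 1953 - 1*23/8769 = 1953 - 23/8769 = 17125834/8769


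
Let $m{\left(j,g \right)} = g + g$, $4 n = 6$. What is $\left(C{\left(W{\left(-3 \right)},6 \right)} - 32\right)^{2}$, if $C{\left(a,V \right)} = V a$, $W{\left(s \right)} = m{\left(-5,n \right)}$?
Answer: $196$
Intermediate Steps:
$n = \frac{3}{2}$ ($n = \frac{1}{4} \cdot 6 = \frac{3}{2} \approx 1.5$)
$m{\left(j,g \right)} = 2 g$
$W{\left(s \right)} = 3$ ($W{\left(s \right)} = 2 \cdot \frac{3}{2} = 3$)
$\left(C{\left(W{\left(-3 \right)},6 \right)} - 32\right)^{2} = \left(6 \cdot 3 - 32\right)^{2} = \left(18 - 32\right)^{2} = \left(-14\right)^{2} = 196$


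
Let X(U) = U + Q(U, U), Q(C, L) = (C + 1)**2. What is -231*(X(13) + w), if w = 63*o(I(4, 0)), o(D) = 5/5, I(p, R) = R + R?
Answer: -62832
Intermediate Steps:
I(p, R) = 2*R
o(D) = 1 (o(D) = 5*(1/5) = 1)
Q(C, L) = (1 + C)**2
w = 63 (w = 63*1 = 63)
X(U) = U + (1 + U)**2
-231*(X(13) + w) = -231*((13 + (1 + 13)**2) + 63) = -231*((13 + 14**2) + 63) = -231*((13 + 196) + 63) = -231*(209 + 63) = -231*272 = -62832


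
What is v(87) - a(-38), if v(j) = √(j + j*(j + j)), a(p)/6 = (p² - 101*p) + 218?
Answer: -33000 + 5*√609 ≈ -32877.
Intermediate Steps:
a(p) = 1308 - 606*p + 6*p² (a(p) = 6*((p² - 101*p) + 218) = 6*(218 + p² - 101*p) = 1308 - 606*p + 6*p²)
v(j) = √(j + 2*j²) (v(j) = √(j + j*(2*j)) = √(j + 2*j²))
v(87) - a(-38) = √(87*(1 + 2*87)) - (1308 - 606*(-38) + 6*(-38)²) = √(87*(1 + 174)) - (1308 + 23028 + 6*1444) = √(87*175) - (1308 + 23028 + 8664) = √15225 - 1*33000 = 5*√609 - 33000 = -33000 + 5*√609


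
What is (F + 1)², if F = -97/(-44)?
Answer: 19881/1936 ≈ 10.269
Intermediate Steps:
F = 97/44 (F = -97*(-1/44) = 97/44 ≈ 2.2045)
(F + 1)² = (97/44 + 1)² = (141/44)² = 19881/1936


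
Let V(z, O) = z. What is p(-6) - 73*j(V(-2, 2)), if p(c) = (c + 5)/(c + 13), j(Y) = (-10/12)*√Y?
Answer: -⅐ + 365*I*√2/6 ≈ -0.14286 + 86.031*I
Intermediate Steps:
j(Y) = -5*√Y/6 (j(Y) = (-10*1/12)*√Y = -5*√Y/6)
p(c) = (5 + c)/(13 + c)
p(-6) - 73*j(V(-2, 2)) = (5 - 6)/(13 - 6) - (-365)*√(-2)/6 = -1/7 - (-365)*I*√2/6 = (⅐)*(-1) - (-365)*I*√2/6 = -⅐ + 365*I*√2/6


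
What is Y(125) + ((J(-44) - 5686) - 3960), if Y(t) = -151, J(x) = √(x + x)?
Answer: -9797 + 2*I*√22 ≈ -9797.0 + 9.3808*I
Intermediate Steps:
J(x) = √2*√x (J(x) = √(2*x) = √2*√x)
Y(125) + ((J(-44) - 5686) - 3960) = -151 + ((√2*√(-44) - 5686) - 3960) = -151 + ((√2*(2*I*√11) - 5686) - 3960) = -151 + ((2*I*√22 - 5686) - 3960) = -151 + ((-5686 + 2*I*√22) - 3960) = -151 + (-9646 + 2*I*√22) = -9797 + 2*I*√22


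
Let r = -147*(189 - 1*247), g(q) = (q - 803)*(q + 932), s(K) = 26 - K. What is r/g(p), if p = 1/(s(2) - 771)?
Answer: -82027323/7200203447 ≈ -0.011392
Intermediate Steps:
p = -1/747 (p = 1/((26 - 1*2) - 771) = 1/((26 - 2) - 771) = 1/(24 - 771) = 1/(-747) = -1/747 ≈ -0.0013387)
g(q) = (-803 + q)*(932 + q)
r = 8526 (r = -147*(189 - 247) = -147*(-58) = 8526)
r/g(p) = 8526/(-748396 + (-1/747)² + 129*(-1/747)) = 8526/(-748396 + 1/558009 - 43/249) = 8526/(-417611799926/558009) = 8526*(-558009/417611799926) = -82027323/7200203447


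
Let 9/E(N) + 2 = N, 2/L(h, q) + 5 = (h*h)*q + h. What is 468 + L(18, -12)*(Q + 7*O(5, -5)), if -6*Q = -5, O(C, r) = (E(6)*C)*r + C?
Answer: 2177059/4650 ≈ 468.18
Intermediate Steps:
L(h, q) = 2/(-5 + h + q*h**2) (L(h, q) = 2/(-5 + ((h*h)*q + h)) = 2/(-5 + (h**2*q + h)) = 2/(-5 + (q*h**2 + h)) = 2/(-5 + (h + q*h**2)) = 2/(-5 + h + q*h**2))
E(N) = 9/(-2 + N)
O(C, r) = C + 9*C*r/4 (O(C, r) = ((9/(-2 + 6))*C)*r + C = ((9/4)*C)*r + C = ((9*(1/4))*C)*r + C = (9*C/4)*r + C = 9*C*r/4 + C = C + 9*C*r/4)
Q = 5/6 (Q = -1/6*(-5) = 5/6 ≈ 0.83333)
468 + L(18, -12)*(Q + 7*O(5, -5)) = 468 + (2/(-5 + 18 - 12*18**2))*(5/6 + 7*((1/4)*5*(4 + 9*(-5)))) = 468 + (2/(-5 + 18 - 12*324))*(5/6 + 7*((1/4)*5*(4 - 45))) = 468 + (2/(-5 + 18 - 3888))*(5/6 + 7*((1/4)*5*(-41))) = 468 + (2/(-3875))*(5/6 + 7*(-205/4)) = 468 + (2*(-1/3875))*(5/6 - 1435/4) = 468 - 2/3875*(-4295/12) = 468 + 859/4650 = 2177059/4650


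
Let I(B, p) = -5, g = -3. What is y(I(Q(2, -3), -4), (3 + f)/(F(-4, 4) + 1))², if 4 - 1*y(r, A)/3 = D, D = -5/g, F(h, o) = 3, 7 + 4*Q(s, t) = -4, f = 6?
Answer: 49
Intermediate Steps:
Q(s, t) = -11/4 (Q(s, t) = -7/4 + (¼)*(-4) = -7/4 - 1 = -11/4)
D = 5/3 (D = -5/(-3) = -5*(-⅓) = 5/3 ≈ 1.6667)
y(r, A) = 7 (y(r, A) = 12 - 3*5/3 = 12 - 5 = 7)
y(I(Q(2, -3), -4), (3 + f)/(F(-4, 4) + 1))² = 7² = 49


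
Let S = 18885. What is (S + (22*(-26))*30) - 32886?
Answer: -31161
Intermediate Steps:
(S + (22*(-26))*30) - 32886 = (18885 + (22*(-26))*30) - 32886 = (18885 - 572*30) - 32886 = (18885 - 17160) - 32886 = 1725 - 32886 = -31161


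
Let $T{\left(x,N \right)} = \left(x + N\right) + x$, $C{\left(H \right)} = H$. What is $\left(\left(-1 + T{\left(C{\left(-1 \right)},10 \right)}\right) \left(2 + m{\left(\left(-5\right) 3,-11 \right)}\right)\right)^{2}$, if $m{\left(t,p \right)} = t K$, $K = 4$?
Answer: $164836$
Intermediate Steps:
$T{\left(x,N \right)} = N + 2 x$ ($T{\left(x,N \right)} = \left(N + x\right) + x = N + 2 x$)
$m{\left(t,p \right)} = 4 t$ ($m{\left(t,p \right)} = t 4 = 4 t$)
$\left(\left(-1 + T{\left(C{\left(-1 \right)},10 \right)}\right) \left(2 + m{\left(\left(-5\right) 3,-11 \right)}\right)\right)^{2} = \left(\left(-1 + \left(10 + 2 \left(-1\right)\right)\right) \left(2 + 4 \left(\left(-5\right) 3\right)\right)\right)^{2} = \left(\left(-1 + \left(10 - 2\right)\right) \left(2 + 4 \left(-15\right)\right)\right)^{2} = \left(\left(-1 + 8\right) \left(2 - 60\right)\right)^{2} = \left(7 \left(-58\right)\right)^{2} = \left(-406\right)^{2} = 164836$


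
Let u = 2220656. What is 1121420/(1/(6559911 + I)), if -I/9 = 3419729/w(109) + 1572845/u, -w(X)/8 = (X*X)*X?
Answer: 112530163861373800037265/15296882548 ≈ 7.3564e+12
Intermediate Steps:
w(X) = -8*X³ (w(X) = -8*X*X*X = -8*X²*X = -8*X³)
I = -9788622050043/2875813919024 (I = -9*(3419729/((-8*109³)) + 1572845/2220656) = -9*(3419729/((-8*1295029)) + 1572845*(1/2220656)) = -9*(3419729/(-10360232) + 1572845/2220656) = -9*(3419729*(-1/10360232) + 1572845/2220656) = -9*(-3419729/10360232 + 1572845/2220656) = -9*1087624672227/2875813919024 = -9788622050043/2875813919024 ≈ -3.4038)
1121420/(1/(6559911 + I)) = 1121420/(1/(6559911 - 9788622050043/2875813919024)) = 1121420/(1/(18865073572736596821/2875813919024)) = 1121420/(2875813919024/18865073572736596821) = 1121420*(18865073572736596821/2875813919024) = 112530163861373800037265/15296882548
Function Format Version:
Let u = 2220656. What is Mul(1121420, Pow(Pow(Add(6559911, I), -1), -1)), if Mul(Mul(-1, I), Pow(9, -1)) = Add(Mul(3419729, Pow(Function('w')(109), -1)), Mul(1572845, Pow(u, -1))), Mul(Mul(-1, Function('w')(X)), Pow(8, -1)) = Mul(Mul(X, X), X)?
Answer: Rational(112530163861373800037265, 15296882548) ≈ 7.3564e+12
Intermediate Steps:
Function('w')(X) = Mul(-8, Pow(X, 3)) (Function('w')(X) = Mul(-8, Mul(Mul(X, X), X)) = Mul(-8, Mul(Pow(X, 2), X)) = Mul(-8, Pow(X, 3)))
I = Rational(-9788622050043, 2875813919024) (I = Mul(-9, Add(Mul(3419729, Pow(Mul(-8, Pow(109, 3)), -1)), Mul(1572845, Pow(2220656, -1)))) = Mul(-9, Add(Mul(3419729, Pow(Mul(-8, 1295029), -1)), Mul(1572845, Rational(1, 2220656)))) = Mul(-9, Add(Mul(3419729, Pow(-10360232, -1)), Rational(1572845, 2220656))) = Mul(-9, Add(Mul(3419729, Rational(-1, 10360232)), Rational(1572845, 2220656))) = Mul(-9, Add(Rational(-3419729, 10360232), Rational(1572845, 2220656))) = Mul(-9, Rational(1087624672227, 2875813919024)) = Rational(-9788622050043, 2875813919024) ≈ -3.4038)
Mul(1121420, Pow(Pow(Add(6559911, I), -1), -1)) = Mul(1121420, Pow(Pow(Add(6559911, Rational(-9788622050043, 2875813919024)), -1), -1)) = Mul(1121420, Pow(Pow(Rational(18865073572736596821, 2875813919024), -1), -1)) = Mul(1121420, Pow(Rational(2875813919024, 18865073572736596821), -1)) = Mul(1121420, Rational(18865073572736596821, 2875813919024)) = Rational(112530163861373800037265, 15296882548)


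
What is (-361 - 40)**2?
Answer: 160801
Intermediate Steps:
(-361 - 40)**2 = (-401)**2 = 160801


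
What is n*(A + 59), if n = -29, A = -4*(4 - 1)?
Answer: -1363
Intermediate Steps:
A = -12 (A = -4*3 = -12)
n*(A + 59) = -29*(-12 + 59) = -29*47 = -1363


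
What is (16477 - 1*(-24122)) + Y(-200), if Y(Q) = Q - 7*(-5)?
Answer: 40434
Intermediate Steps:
Y(Q) = 35 + Q (Y(Q) = Q + 35 = 35 + Q)
(16477 - 1*(-24122)) + Y(-200) = (16477 - 1*(-24122)) + (35 - 200) = (16477 + 24122) - 165 = 40599 - 165 = 40434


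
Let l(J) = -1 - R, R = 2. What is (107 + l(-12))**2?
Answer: 10816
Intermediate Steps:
l(J) = -3 (l(J) = -1 - 1*2 = -1 - 2 = -3)
(107 + l(-12))**2 = (107 - 3)**2 = 104**2 = 10816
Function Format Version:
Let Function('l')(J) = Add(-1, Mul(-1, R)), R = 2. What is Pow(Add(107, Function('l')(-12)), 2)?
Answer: 10816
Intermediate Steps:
Function('l')(J) = -3 (Function('l')(J) = Add(-1, Mul(-1, 2)) = Add(-1, -2) = -3)
Pow(Add(107, Function('l')(-12)), 2) = Pow(Add(107, -3), 2) = Pow(104, 2) = 10816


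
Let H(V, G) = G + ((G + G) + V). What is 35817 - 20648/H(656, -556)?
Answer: 9066863/253 ≈ 35837.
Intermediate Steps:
H(V, G) = V + 3*G (H(V, G) = G + (2*G + V) = G + (V + 2*G) = V + 3*G)
35817 - 20648/H(656, -556) = 35817 - 20648/(656 + 3*(-556)) = 35817 - 20648/(656 - 1668) = 35817 - 20648/(-1012) = 35817 - 20648*(-1/1012) = 35817 + 5162/253 = 9066863/253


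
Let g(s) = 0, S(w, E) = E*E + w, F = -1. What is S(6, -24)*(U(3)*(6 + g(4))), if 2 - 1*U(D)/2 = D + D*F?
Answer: 13968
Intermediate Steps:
S(w, E) = w + E² (S(w, E) = E² + w = w + E²)
U(D) = 4 (U(D) = 4 - 2*(D + D*(-1)) = 4 - 2*(D - D) = 4 - 2*0 = 4 + 0 = 4)
S(6, -24)*(U(3)*(6 + g(4))) = (6 + (-24)²)*(4*(6 + 0)) = (6 + 576)*(4*6) = 582*24 = 13968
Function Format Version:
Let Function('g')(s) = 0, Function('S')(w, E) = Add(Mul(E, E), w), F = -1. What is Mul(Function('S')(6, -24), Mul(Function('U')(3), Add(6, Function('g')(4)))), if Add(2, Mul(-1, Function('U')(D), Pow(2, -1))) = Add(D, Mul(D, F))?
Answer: 13968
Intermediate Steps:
Function('S')(w, E) = Add(w, Pow(E, 2)) (Function('S')(w, E) = Add(Pow(E, 2), w) = Add(w, Pow(E, 2)))
Function('U')(D) = 4 (Function('U')(D) = Add(4, Mul(-2, Add(D, Mul(D, -1)))) = Add(4, Mul(-2, Add(D, Mul(-1, D)))) = Add(4, Mul(-2, 0)) = Add(4, 0) = 4)
Mul(Function('S')(6, -24), Mul(Function('U')(3), Add(6, Function('g')(4)))) = Mul(Add(6, Pow(-24, 2)), Mul(4, Add(6, 0))) = Mul(Add(6, 576), Mul(4, 6)) = Mul(582, 24) = 13968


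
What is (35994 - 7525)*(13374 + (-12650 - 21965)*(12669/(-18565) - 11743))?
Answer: 42971457428778046/3713 ≈ 1.1573e+13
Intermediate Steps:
(35994 - 7525)*(13374 + (-12650 - 21965)*(12669/(-18565) - 11743)) = 28469*(13374 - 34615*(12669*(-1/18565) - 11743)) = 28469*(13374 - 34615*(-12669/18565 - 11743)) = 28469*(13374 - 34615*(-218021464/18565)) = 28469*(13374 + 1509362595272/3713) = 28469*(1509412252934/3713) = 42971457428778046/3713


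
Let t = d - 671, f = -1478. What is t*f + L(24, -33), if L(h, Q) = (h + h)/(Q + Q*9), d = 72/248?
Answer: 1690181432/1705 ≈ 9.9131e+5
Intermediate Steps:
d = 9/31 (d = 72*(1/248) = 9/31 ≈ 0.29032)
L(h, Q) = h/(5*Q) (L(h, Q) = (2*h)/(Q + 9*Q) = (2*h)/((10*Q)) = (2*h)*(1/(10*Q)) = h/(5*Q))
t = -20792/31 (t = 9/31 - 671 = -20792/31 ≈ -670.71)
t*f + L(24, -33) = -20792/31*(-1478) + (1/5)*24/(-33) = 30730576/31 + (1/5)*24*(-1/33) = 30730576/31 - 8/55 = 1690181432/1705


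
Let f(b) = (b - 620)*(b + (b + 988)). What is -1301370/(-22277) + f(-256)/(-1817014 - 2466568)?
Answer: 2791907040846/47712678107 ≈ 58.515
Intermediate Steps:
f(b) = (-620 + b)*(988 + 2*b) (f(b) = (-620 + b)*(b + (988 + b)) = (-620 + b)*(988 + 2*b))
-1301370/(-22277) + f(-256)/(-1817014 - 2466568) = -1301370/(-22277) + (-612560 - 252*(-256) + 2*(-256)**2)/(-1817014 - 2466568) = -1301370*(-1/22277) + (-612560 + 64512 + 2*65536)/(-4283582) = 1301370/22277 + (-612560 + 64512 + 131072)*(-1/4283582) = 1301370/22277 - 416976*(-1/4283582) = 1301370/22277 + 208488/2141791 = 2791907040846/47712678107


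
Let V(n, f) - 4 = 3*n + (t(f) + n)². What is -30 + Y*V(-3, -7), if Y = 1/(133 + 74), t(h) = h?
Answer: -6115/207 ≈ -29.541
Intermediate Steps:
Y = 1/207 ≈ 0.0048309
V(n, f) = 4 + (f + n)² + 3*n (V(n, f) = 4 + (3*n + (f + n)²) = 4 + ((f + n)² + 3*n) = 4 + (f + n)² + 3*n)
-30 + Y*V(-3, -7) = -30 + (4 + (-7 - 3)² + 3*(-3))/207 = -30 + (4 + (-10)² - 9)/207 = -30 + (4 + 100 - 9)/207 = -30 + (1/207)*95 = -30 + 95/207 = -6115/207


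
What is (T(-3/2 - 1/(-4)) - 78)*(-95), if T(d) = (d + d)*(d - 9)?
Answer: 39805/8 ≈ 4975.6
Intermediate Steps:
T(d) = 2*d*(-9 + d) (T(d) = (2*d)*(-9 + d) = 2*d*(-9 + d))
(T(-3/2 - 1/(-4)) - 78)*(-95) = (2*(-3/2 - 1/(-4))*(-9 + (-3/2 - 1/(-4))) - 78)*(-95) = (2*(-3*1/2 - 1*(-1/4))*(-9 + (-3*1/2 - 1*(-1/4))) - 78)*(-95) = (2*(-3/2 + 1/4)*(-9 + (-3/2 + 1/4)) - 78)*(-95) = (2*(-5/4)*(-9 - 5/4) - 78)*(-95) = (2*(-5/4)*(-41/4) - 78)*(-95) = (205/8 - 78)*(-95) = -419/8*(-95) = 39805/8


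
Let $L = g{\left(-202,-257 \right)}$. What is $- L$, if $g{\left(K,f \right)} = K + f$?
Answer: $459$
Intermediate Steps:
$L = -459$ ($L = -202 - 257 = -459$)
$- L = \left(-1\right) \left(-459\right) = 459$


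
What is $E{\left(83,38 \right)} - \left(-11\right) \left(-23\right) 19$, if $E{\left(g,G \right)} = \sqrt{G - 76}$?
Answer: $-4807 + i \sqrt{38} \approx -4807.0 + 6.1644 i$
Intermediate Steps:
$E{\left(g,G \right)} = \sqrt{-76 + G}$
$E{\left(83,38 \right)} - \left(-11\right) \left(-23\right) 19 = \sqrt{-76 + 38} - \left(-11\right) \left(-23\right) 19 = \sqrt{-38} - 253 \cdot 19 = i \sqrt{38} - 4807 = -4807 + i \sqrt{38}$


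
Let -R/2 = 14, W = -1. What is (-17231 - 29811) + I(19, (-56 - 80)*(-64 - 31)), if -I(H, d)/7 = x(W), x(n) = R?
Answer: -46846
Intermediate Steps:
R = -28 (R = -2*14 = -28)
x(n) = -28
I(H, d) = 196 (I(H, d) = -7*(-28) = 196)
(-17231 - 29811) + I(19, (-56 - 80)*(-64 - 31)) = (-17231 - 29811) + 196 = -47042 + 196 = -46846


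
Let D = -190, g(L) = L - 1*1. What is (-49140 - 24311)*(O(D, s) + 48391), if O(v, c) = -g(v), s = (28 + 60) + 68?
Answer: -3568396482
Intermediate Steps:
g(L) = -1 + L (g(L) = L - 1 = -1 + L)
s = 156 (s = 88 + 68 = 156)
O(v, c) = 1 - v (O(v, c) = -(-1 + v) = 1 - v)
(-49140 - 24311)*(O(D, s) + 48391) = (-49140 - 24311)*((1 - 1*(-190)) + 48391) = -73451*((1 + 190) + 48391) = -73451*(191 + 48391) = -73451*48582 = -3568396482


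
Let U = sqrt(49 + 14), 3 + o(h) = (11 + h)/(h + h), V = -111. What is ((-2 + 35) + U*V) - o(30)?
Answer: 2119/60 - 333*sqrt(7) ≈ -845.72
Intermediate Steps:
o(h) = -3 + (11 + h)/(2*h) (o(h) = -3 + (11 + h)/(h + h) = -3 + (11 + h)/((2*h)) = -3 + (11 + h)*(1/(2*h)) = -3 + (11 + h)/(2*h))
U = 3*sqrt(7) (U = sqrt(63) = 3*sqrt(7) ≈ 7.9373)
((-2 + 35) + U*V) - o(30) = ((-2 + 35) + (3*sqrt(7))*(-111)) - (11 - 5*30)/(2*30) = (33 - 333*sqrt(7)) - (11 - 150)/(2*30) = (33 - 333*sqrt(7)) - (-139)/(2*30) = (33 - 333*sqrt(7)) - 1*(-139/60) = (33 - 333*sqrt(7)) + 139/60 = 2119/60 - 333*sqrt(7)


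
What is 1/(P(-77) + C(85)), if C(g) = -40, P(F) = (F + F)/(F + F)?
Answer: -1/39 ≈ -0.025641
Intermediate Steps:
P(F) = 1 (P(F) = (2*F)/((2*F)) = (2*F)*(1/(2*F)) = 1)
1/(P(-77) + C(85)) = 1/(1 - 40) = 1/(-39) = -1/39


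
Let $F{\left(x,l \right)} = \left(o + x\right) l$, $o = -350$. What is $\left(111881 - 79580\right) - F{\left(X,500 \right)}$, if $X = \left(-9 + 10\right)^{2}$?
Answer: $206801$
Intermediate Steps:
$X = 1$ ($X = 1^{2} = 1$)
$F{\left(x,l \right)} = l \left(-350 + x\right)$ ($F{\left(x,l \right)} = \left(-350 + x\right) l = l \left(-350 + x\right)$)
$\left(111881 - 79580\right) - F{\left(X,500 \right)} = \left(111881 - 79580\right) - 500 \left(-350 + 1\right) = \left(111881 - 79580\right) - 500 \left(-349\right) = 32301 - -174500 = 32301 + 174500 = 206801$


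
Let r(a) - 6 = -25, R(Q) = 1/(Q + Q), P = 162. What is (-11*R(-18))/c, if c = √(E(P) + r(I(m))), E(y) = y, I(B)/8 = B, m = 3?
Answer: √143/468 ≈ 0.025552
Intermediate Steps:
I(B) = 8*B
R(Q) = 1/(2*Q)
r(a) = -19 (r(a) = 6 - 25 = -19)
c = √143 (c = √(162 - 19) = √143 ≈ 11.958)
(-11*R(-18))/c = (-11/(2*(-18)))/(√143) = (-11*(-1)/(2*18))*(√143/143) = (-11*(-1/36))*(√143/143) = 11*(√143/143)/36 = √143/468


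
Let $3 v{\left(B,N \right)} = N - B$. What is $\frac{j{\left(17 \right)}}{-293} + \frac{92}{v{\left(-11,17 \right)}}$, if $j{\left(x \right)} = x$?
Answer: $\frac{20098}{2051} \approx 9.7991$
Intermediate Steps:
$v{\left(B,N \right)} = - \frac{B}{3} + \frac{N}{3}$ ($v{\left(B,N \right)} = \frac{N - B}{3} = - \frac{B}{3} + \frac{N}{3}$)
$\frac{j{\left(17 \right)}}{-293} + \frac{92}{v{\left(-11,17 \right)}} = \frac{17}{-293} + \frac{92}{\left(- \frac{1}{3}\right) \left(-11\right) + \frac{1}{3} \cdot 17} = 17 \left(- \frac{1}{293}\right) + \frac{92}{\frac{11}{3} + \frac{17}{3}} = - \frac{17}{293} + \frac{92}{\frac{28}{3}} = - \frac{17}{293} + 92 \cdot \frac{3}{28} = - \frac{17}{293} + \frac{69}{7} = \frac{20098}{2051}$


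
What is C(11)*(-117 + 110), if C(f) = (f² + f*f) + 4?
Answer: -1722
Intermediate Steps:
C(f) = 4 + 2*f² (C(f) = (f² + f²) + 4 = 2*f² + 4 = 4 + 2*f²)
C(11)*(-117 + 110) = (4 + 2*11²)*(-117 + 110) = (4 + 2*121)*(-7) = (4 + 242)*(-7) = 246*(-7) = -1722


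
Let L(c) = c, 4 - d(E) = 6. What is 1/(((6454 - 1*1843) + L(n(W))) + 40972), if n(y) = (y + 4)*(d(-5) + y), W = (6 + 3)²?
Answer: 1/52298 ≈ 1.9121e-5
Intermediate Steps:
d(E) = -2 (d(E) = 4 - 1*6 = 4 - 6 = -2)
W = 81 (W = 9² = 81)
n(y) = (-2 + y)*(4 + y) (n(y) = (y + 4)*(-2 + y) = (4 + y)*(-2 + y) = (-2 + y)*(4 + y))
1/(((6454 - 1*1843) + L(n(W))) + 40972) = 1/(((6454 - 1*1843) + (-8 + 81² + 2*81)) + 40972) = 1/(((6454 - 1843) + (-8 + 6561 + 162)) + 40972) = 1/((4611 + 6715) + 40972) = 1/(11326 + 40972) = 1/52298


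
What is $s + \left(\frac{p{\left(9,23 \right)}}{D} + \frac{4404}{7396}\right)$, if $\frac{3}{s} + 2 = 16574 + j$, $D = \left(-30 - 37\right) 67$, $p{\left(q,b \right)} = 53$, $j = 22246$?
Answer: $\frac{188074509139}{322195649698} \approx 0.58373$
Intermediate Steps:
$D = -4489$ ($D = \left(-67\right) 67 = -4489$)
$s = \frac{3}{38818}$ ($s = \frac{3}{-2 + \left(16574 + 22246\right)} = \frac{3}{-2 + 38820} = \frac{3}{38818} \approx 7.7284 \cdot 10^{-5}$)
$s + \left(\frac{p{\left(9,23 \right)}}{D} + \frac{4404}{7396}\right) = \frac{3}{38818} + \left(\frac{53}{-4489} + \frac{4404}{7396}\right) = \frac{3}{38818} + \left(53 \left(- \frac{1}{4489}\right) + 4404 \cdot \frac{1}{7396}\right) = \frac{3}{38818} + \left(- \frac{53}{4489} + \frac{1101}{1849}\right) = \frac{3}{38818} + \frac{4844392}{8300161} = \frac{188074509139}{322195649698}$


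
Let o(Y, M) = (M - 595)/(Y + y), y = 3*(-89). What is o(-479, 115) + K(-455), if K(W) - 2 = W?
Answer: -168729/373 ≈ -452.36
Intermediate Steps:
y = -267
o(Y, M) = (-595 + M)/(-267 + Y) (o(Y, M) = (M - 595)/(Y - 267) = (-595 + M)/(-267 + Y))
K(W) = 2 + W
o(-479, 115) + K(-455) = (-595 + 115)/(-267 - 479) + (2 - 455) = -480/(-746) - 453 = -1/746*(-480) - 453 = 240/373 - 453 = -168729/373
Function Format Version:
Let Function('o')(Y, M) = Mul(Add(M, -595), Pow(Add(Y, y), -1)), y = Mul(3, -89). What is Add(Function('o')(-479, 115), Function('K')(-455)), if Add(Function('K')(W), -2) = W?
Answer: Rational(-168729, 373) ≈ -452.36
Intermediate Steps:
y = -267
Function('o')(Y, M) = Mul(Pow(Add(-267, Y), -1), Add(-595, M)) (Function('o')(Y, M) = Mul(Add(M, -595), Pow(Add(Y, -267), -1)) = Mul(Add(-595, M), Pow(Add(-267, Y), -1)) = Mul(Pow(Add(-267, Y), -1), Add(-595, M)))
Function('K')(W) = Add(2, W)
Add(Function('o')(-479, 115), Function('K')(-455)) = Add(Mul(Pow(Add(-267, -479), -1), Add(-595, 115)), Add(2, -455)) = Add(Mul(Pow(-746, -1), -480), -453) = Add(Mul(Rational(-1, 746), -480), -453) = Add(Rational(240, 373), -453) = Rational(-168729, 373)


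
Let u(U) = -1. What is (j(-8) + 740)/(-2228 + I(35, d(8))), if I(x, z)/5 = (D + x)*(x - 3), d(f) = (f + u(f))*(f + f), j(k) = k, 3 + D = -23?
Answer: -183/197 ≈ -0.92893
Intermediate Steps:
D = -26 (D = -3 - 23 = -26)
d(f) = 2*f*(-1 + f) (d(f) = (f - 1)*(f + f) = (-1 + f)*(2*f) = 2*f*(-1 + f))
I(x, z) = 5*(-26 + x)*(-3 + x) (I(x, z) = 5*((-26 + x)*(x - 3)) = 5*((-26 + x)*(-3 + x)) = 5*(-26 + x)*(-3 + x))
(j(-8) + 740)/(-2228 + I(35, d(8))) = (-8 + 740)/(-2228 + (390 - 145*35 + 5*35**2)) = 732/(-2228 + (390 - 5075 + 5*1225)) = 732/(-2228 + (390 - 5075 + 6125)) = 732/(-2228 + 1440) = 732/(-788) = 732*(-1/788) = -183/197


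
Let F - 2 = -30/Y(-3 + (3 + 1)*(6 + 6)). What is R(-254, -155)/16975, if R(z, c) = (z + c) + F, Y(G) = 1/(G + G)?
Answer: -3107/16975 ≈ -0.18303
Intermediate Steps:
Y(G) = 1/(2*G)
F = -2698 (F = 2 - (-180 + 60*(3 + 1)*(6 + 6)) = 2 - 30/(1/(2*(-3 + 4*12))) = 2 - 30/(1/(2*(-3 + 48))) = 2 - 30/((½)/45) = 2 - 30/((½)*(1/45)) = 2 - 30/1/90 = 2 - 30*90 = 2 - 2700 = -2698)
R(z, c) = -2698 + c + z (R(z, c) = (z + c) - 2698 = (c + z) - 2698 = -2698 + c + z)
R(-254, -155)/16975 = (-2698 - 155 - 254)/16975 = -3107*1/16975 = -3107/16975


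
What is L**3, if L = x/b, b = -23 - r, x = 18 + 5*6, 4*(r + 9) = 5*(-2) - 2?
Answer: -110592/1331 ≈ -83.089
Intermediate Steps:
r = -12 (r = -9 + (5*(-2) - 2)/4 = -9 + (-10 - 2)/4 = -9 + (1/4)*(-12) = -9 - 3 = -12)
x = 48 (x = 18 + 30 = 48)
b = -11 (b = -23 - 1*(-12) = -23 + 12 = -11)
L = -48/11 (L = 48/(-11) = 48*(-1/11) = -48/11 ≈ -4.3636)
L**3 = (-48/11)**3 = -110592/1331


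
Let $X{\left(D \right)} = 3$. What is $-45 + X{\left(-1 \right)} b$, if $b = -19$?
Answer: $-102$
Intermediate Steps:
$-45 + X{\left(-1 \right)} b = -45 + 3 \left(-19\right) = -45 - 57 = -102$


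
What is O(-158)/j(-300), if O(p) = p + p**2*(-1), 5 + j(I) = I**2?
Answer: -25122/89995 ≈ -0.27915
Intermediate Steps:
j(I) = -5 + I**2
O(p) = p - p**2
O(-158)/j(-300) = (-158*(1 - 1*(-158)))/(-5 + (-300)**2) = (-158*(1 + 158))/(-5 + 90000) = -158*159/89995 = -25122*1/89995 = -25122/89995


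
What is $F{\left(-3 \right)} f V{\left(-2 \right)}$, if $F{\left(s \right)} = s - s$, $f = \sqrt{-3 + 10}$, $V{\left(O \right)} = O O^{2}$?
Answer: $0$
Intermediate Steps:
$V{\left(O \right)} = O^{3}$
$f = \sqrt{7} \approx 2.6458$
$F{\left(s \right)} = 0$
$F{\left(-3 \right)} f V{\left(-2 \right)} = 0 \sqrt{7} \left(-2\right)^{3} = 0 \left(-8\right) = 0$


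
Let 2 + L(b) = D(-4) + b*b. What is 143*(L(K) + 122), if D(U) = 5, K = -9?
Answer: 29458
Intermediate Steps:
L(b) = 3 + b**2 (L(b) = -2 + (5 + b*b) = -2 + (5 + b**2) = 3 + b**2)
143*(L(K) + 122) = 143*((3 + (-9)**2) + 122) = 143*((3 + 81) + 122) = 143*(84 + 122) = 143*206 = 29458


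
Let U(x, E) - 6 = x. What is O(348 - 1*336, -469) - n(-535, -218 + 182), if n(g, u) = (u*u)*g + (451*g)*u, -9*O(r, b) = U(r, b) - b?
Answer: -71936587/9 ≈ -7.9930e+6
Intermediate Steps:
U(x, E) = 6 + x
O(r, b) = -⅔ - r/9 + b/9 (O(r, b) = -((6 + r) - b)/9 = -(6 + r - b)/9 = -⅔ - r/9 + b/9)
n(g, u) = g*u² + 451*g*u (n(g, u) = u²*g + 451*g*u = g*u² + 451*g*u)
O(348 - 1*336, -469) - n(-535, -218 + 182) = (-⅔ - (348 - 1*336)/9 + (⅑)*(-469)) - (-535)*(-218 + 182)*(451 + (-218 + 182)) = (-⅔ - (348 - 336)/9 - 469/9) - (-535)*(-36)*(451 - 36) = (-⅔ - ⅑*12 - 469/9) - (-535)*(-36)*415 = (-⅔ - 4/3 - 469/9) - 1*7992900 = -487/9 - 7992900 = -71936587/9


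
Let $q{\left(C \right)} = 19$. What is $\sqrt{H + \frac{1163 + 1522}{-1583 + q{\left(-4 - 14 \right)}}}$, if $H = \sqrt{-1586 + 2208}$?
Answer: $\frac{\sqrt{-1049835 + 611524 \sqrt{622}}}{782} \approx 4.819$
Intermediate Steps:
$H = \sqrt{622} \approx 24.94$
$\sqrt{H + \frac{1163 + 1522}{-1583 + q{\left(-4 - 14 \right)}}} = \sqrt{\sqrt{622} + \frac{1163 + 1522}{-1583 + 19}} = \sqrt{\sqrt{622} + \frac{2685}{-1564}} = \sqrt{\sqrt{622} + 2685 \left(- \frac{1}{1564}\right)} = \sqrt{\sqrt{622} - \frac{2685}{1564}} = \sqrt{- \frac{2685}{1564} + \sqrt{622}}$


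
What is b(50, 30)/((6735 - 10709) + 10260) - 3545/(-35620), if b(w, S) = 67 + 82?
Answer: 2759125/22390732 ≈ 0.12323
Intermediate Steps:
b(w, S) = 149
b(50, 30)/((6735 - 10709) + 10260) - 3545/(-35620) = 149/((6735 - 10709) + 10260) - 3545/(-35620) = 149/(-3974 + 10260) - 3545*(-1/35620) = 149/6286 + 709/7124 = 2759125/22390732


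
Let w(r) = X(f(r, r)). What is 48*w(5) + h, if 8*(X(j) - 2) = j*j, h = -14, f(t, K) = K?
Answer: 232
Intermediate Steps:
X(j) = 2 + j²/8 (X(j) = 2 + (j*j)/8 = 2 + j²/8)
w(r) = 2 + r²/8
48*w(5) + h = 48*(2 + (⅛)*5²) - 14 = 48*(2 + (⅛)*25) - 14 = 48*(2 + 25/8) - 14 = 48*(41/8) - 14 = 246 - 14 = 232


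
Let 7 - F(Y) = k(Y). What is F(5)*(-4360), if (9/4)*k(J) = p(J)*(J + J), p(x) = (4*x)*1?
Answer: 3213320/9 ≈ 3.5704e+5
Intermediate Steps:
p(x) = 4*x
k(J) = 32*J**2/9 (k(J) = 4*((4*J)*(J + J))/9 = 4*((4*J)*(2*J))/9 = 4*(8*J**2)/9 = 32*J**2/9)
F(Y) = 7 - 32*Y**2/9
F(5)*(-4360) = (7 - 32/9*5**2)*(-4360) = (7 - 32/9*25)*(-4360) = (7 - 800/9)*(-4360) = -737/9*(-4360) = 3213320/9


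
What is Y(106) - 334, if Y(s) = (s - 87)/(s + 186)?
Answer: -97509/292 ≈ -333.94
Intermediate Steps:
Y(s) = (-87 + s)/(186 + s)
Y(106) - 334 = (-87 + 106)/(186 + 106) - 334 = 19/292 - 334 = -97509/292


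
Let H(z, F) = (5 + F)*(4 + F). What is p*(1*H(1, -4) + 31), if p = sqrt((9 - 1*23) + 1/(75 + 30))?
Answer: 31*I*sqrt(154245)/105 ≈ 115.95*I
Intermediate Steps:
H(z, F) = (4 + F)*(5 + F)
p = I*sqrt(154245)/105 (p = sqrt((9 - 23) + 1/105) = sqrt(-14 + 1/105) = sqrt(-1469/105) = I*sqrt(154245)/105 ≈ 3.7404*I)
p*(1*H(1, -4) + 31) = (I*sqrt(154245)/105)*(1*(20 + (-4)**2 + 9*(-4)) + 31) = (I*sqrt(154245)/105)*(1*(20 + 16 - 36) + 31) = (I*sqrt(154245)/105)*(1*0 + 31) = (I*sqrt(154245)/105)*(0 + 31) = (I*sqrt(154245)/105)*31 = 31*I*sqrt(154245)/105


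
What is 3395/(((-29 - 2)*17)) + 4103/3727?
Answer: -10490884/1964129 ≈ -5.3412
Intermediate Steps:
3395/(((-29 - 2)*17)) + 4103/3727 = 3395/((-31*17)) + 4103*(1/3727) = 3395/(-527) + 4103/3727 = 3395*(-1/527) + 4103/3727 = -3395/527 + 4103/3727 = -10490884/1964129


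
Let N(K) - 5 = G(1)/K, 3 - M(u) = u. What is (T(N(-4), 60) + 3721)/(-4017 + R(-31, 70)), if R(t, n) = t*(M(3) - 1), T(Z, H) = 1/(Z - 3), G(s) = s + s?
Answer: -11165/11958 ≈ -0.93368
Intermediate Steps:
M(u) = 3 - u
G(s) = 2*s
N(K) = 5 + 2/K (N(K) = 5 + (2*1)/K = 5 + 2/K)
T(Z, H) = 1/(-3 + Z)
R(t, n) = -t (R(t, n) = t*((3 - 1*3) - 1) = t*((3 - 3) - 1) = t*(0 - 1) = t*(-1) = -t)
(T(N(-4), 60) + 3721)/(-4017 + R(-31, 70)) = (1/(-3 + (5 + 2/(-4))) + 3721)/(-4017 - 1*(-31)) = (1/(-3 + (5 + 2*(-1/4))) + 3721)/(-4017 + 31) = (1/(-3 + (5 - 1/2)) + 3721)/(-3986) = (1/(-3 + 9/2) + 3721)*(-1/3986) = (1/(3/2) + 3721)*(-1/3986) = (2/3 + 3721)*(-1/3986) = (11165/3)*(-1/3986) = -11165/11958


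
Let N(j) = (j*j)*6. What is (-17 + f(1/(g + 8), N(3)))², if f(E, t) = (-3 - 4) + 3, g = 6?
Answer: 441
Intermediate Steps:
N(j) = 6*j² (N(j) = j²*6 = 6*j²)
f(E, t) = -4 (f(E, t) = -7 + 3 = -4)
(-17 + f(1/(g + 8), N(3)))² = (-17 - 4)² = (-21)² = 441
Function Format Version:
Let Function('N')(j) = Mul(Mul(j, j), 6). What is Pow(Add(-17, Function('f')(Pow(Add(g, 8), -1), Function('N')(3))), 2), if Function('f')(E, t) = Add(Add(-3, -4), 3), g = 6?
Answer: 441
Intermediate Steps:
Function('N')(j) = Mul(6, Pow(j, 2)) (Function('N')(j) = Mul(Pow(j, 2), 6) = Mul(6, Pow(j, 2)))
Function('f')(E, t) = -4 (Function('f')(E, t) = Add(-7, 3) = -4)
Pow(Add(-17, Function('f')(Pow(Add(g, 8), -1), Function('N')(3))), 2) = Pow(Add(-17, -4), 2) = Pow(-21, 2) = 441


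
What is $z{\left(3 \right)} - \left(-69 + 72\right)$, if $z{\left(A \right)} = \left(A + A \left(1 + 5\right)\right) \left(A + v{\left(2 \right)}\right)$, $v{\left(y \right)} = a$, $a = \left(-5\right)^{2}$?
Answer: $585$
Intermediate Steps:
$a = 25$
$v{\left(y \right)} = 25$
$z{\left(A \right)} = 7 A \left(25 + A\right)$ ($z{\left(A \right)} = \left(A + A \left(1 + 5\right)\right) \left(A + 25\right) = \left(A + A 6\right) \left(25 + A\right) = \left(A + 6 A\right) \left(25 + A\right) = 7 A \left(25 + A\right)$)
$z{\left(3 \right)} - \left(-69 + 72\right) = 7 \cdot 3 \left(25 + 3\right) - \left(-69 + 72\right) = 7 \cdot 3 \cdot 28 - 3 = 588 - 3 = 585$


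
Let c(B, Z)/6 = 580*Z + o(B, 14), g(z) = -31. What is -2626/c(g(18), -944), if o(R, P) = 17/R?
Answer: 40703/50919411 ≈ 0.00079936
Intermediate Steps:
c(B, Z) = 102/B + 3480*Z (c(B, Z) = 6*(580*Z + 17/B) = 6*(17/B + 580*Z) = 102/B + 3480*Z)
-2626/c(g(18), -944) = -2626/(102/(-31) + 3480*(-944)) = -2626/(102*(-1/31) - 3285120) = -2626/(-102/31 - 3285120) = -2626/(-101838822/31) = -2626*(-31/101838822) = 40703/50919411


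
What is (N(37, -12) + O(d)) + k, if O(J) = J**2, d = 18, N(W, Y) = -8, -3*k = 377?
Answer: 571/3 ≈ 190.33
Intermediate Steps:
k = -377/3 (k = -1/3*377 = -377/3 ≈ -125.67)
(N(37, -12) + O(d)) + k = (-8 + 18**2) - 377/3 = (-8 + 324) - 377/3 = 316 - 377/3 = 571/3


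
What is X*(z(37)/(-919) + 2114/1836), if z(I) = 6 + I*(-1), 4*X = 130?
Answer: 64989665/1687284 ≈ 38.517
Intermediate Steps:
X = 65/2 (X = (1/4)*130 = 65/2 ≈ 32.500)
z(I) = 6 - I
X*(z(37)/(-919) + 2114/1836) = 65*((6 - 1*37)/(-919) + 2114/1836)/2 = 65*((6 - 37)*(-1/919) + 2114*(1/1836))/2 = 65*(-31*(-1/919) + 1057/918)/2 = 65*(31/919 + 1057/918)/2 = (65/2)*(999841/843642) = 64989665/1687284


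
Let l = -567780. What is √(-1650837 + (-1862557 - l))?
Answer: I*√2945614 ≈ 1716.3*I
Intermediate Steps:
√(-1650837 + (-1862557 - l)) = √(-1650837 + (-1862557 - 1*(-567780))) = √(-1650837 + (-1862557 + 567780)) = √(-1650837 - 1294777) = √(-2945614) = I*√2945614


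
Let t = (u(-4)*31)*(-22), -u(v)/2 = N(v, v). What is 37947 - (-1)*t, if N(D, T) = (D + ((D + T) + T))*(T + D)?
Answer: 212539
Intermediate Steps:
N(D, T) = (D + T)*(2*D + 2*T) (N(D, T) = (D + (D + 2*T))*(D + T) = (2*D + 2*T)*(D + T) = (D + T)*(2*D + 2*T))
u(v) = -16*v**2 (u(v) = -2*(2*v**2 + 2*v**2 + 4*v*v) = -2*(2*v**2 + 2*v**2 + 4*v**2) = -16*v**2)
t = 174592 (t = (-16*(-4)**2*31)*(-22) = (-16*16*31)*(-22) = -256*31*(-22) = -7936*(-22) = 174592)
37947 - (-1)*t = 37947 - (-1)*174592 = 37947 - 1*(-174592) = 37947 + 174592 = 212539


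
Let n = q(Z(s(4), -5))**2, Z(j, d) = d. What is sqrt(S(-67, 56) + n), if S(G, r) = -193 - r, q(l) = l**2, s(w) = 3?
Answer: 2*sqrt(94) ≈ 19.391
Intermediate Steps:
n = 625 (n = ((-5)**2)**2 = 25**2 = 625)
sqrt(S(-67, 56) + n) = sqrt((-193 - 1*56) + 625) = sqrt((-193 - 56) + 625) = sqrt(-249 + 625) = sqrt(376) = 2*sqrt(94)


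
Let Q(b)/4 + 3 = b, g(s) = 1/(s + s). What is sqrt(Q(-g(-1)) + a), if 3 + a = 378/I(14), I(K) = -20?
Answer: I*sqrt(3190)/10 ≈ 5.648*I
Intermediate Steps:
g(s) = 1/(2*s)
a = -219/10 (a = -3 + 378/(-20) = -3 + 378*(-1/20) = -3 - 189/10 = -219/10 ≈ -21.900)
Q(b) = -12 + 4*b
sqrt(Q(-g(-1)) + a) = sqrt((-12 + 4*(-1/(2*(-1)))) - 219/10) = sqrt((-12 + 4*(-(-1)/2)) - 219/10) = sqrt((-12 + 4*(-1*(-1/2))) - 219/10) = sqrt((-12 + 4*(1/2)) - 219/10) = sqrt((-12 + 2) - 219/10) = sqrt(-10 - 219/10) = sqrt(-319/10) = I*sqrt(3190)/10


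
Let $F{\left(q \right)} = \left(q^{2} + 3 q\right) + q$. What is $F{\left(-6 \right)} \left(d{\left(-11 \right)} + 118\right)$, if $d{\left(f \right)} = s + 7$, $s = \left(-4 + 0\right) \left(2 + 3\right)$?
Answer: $1260$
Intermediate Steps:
$s = -20$ ($s = \left(-4\right) 5 = -20$)
$d{\left(f \right)} = -13$ ($d{\left(f \right)} = -20 + 7 = -13$)
$F{\left(q \right)} = q^{2} + 4 q$
$F{\left(-6 \right)} \left(d{\left(-11 \right)} + 118\right) = - 6 \left(4 - 6\right) \left(-13 + 118\right) = \left(-6\right) \left(-2\right) 105 = 12 \cdot 105 = 1260$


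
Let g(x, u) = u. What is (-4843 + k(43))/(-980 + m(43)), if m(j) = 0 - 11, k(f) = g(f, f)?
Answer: 4800/991 ≈ 4.8436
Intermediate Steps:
k(f) = f
m(j) = -11
(-4843 + k(43))/(-980 + m(43)) = (-4843 + 43)/(-980 - 11) = -4800/(-991) = -4800*(-1/991) = 4800/991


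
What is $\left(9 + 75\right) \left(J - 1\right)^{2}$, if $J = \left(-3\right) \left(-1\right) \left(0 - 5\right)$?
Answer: $21504$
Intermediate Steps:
$J = -15$ ($J = 3 \left(-5\right) = -15$)
$\left(9 + 75\right) \left(J - 1\right)^{2} = \left(9 + 75\right) \left(-15 - 1\right)^{2} = 84 \left(-16\right)^{2} = 84 \cdot 256 = 21504$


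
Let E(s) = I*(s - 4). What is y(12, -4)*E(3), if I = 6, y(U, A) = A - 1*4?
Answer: 48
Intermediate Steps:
y(U, A) = -4 + A (y(U, A) = A - 4 = -4 + A)
E(s) = -24 + 6*s (E(s) = 6*(s - 4) = 6*(-4 + s) = -24 + 6*s)
y(12, -4)*E(3) = (-4 - 4)*(-24 + 6*3) = -8*(-24 + 18) = -8*(-6) = 48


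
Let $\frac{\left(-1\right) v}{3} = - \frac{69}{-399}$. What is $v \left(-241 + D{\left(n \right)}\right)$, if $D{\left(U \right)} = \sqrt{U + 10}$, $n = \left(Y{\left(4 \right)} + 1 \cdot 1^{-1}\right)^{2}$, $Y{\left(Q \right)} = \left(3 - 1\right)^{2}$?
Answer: $\frac{16629}{133} - \frac{69 \sqrt{35}}{133} \approx 121.96$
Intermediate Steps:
$Y{\left(Q \right)} = 4$ ($Y{\left(Q \right)} = 2^{2} = 4$)
$n = 25$ ($n = \left(4 + 1 \cdot 1^{-1}\right)^{2} = \left(4 + 1 \cdot 1\right)^{2} = \left(4 + 1\right)^{2} = 5^{2} = 25$)
$D{\left(U \right)} = \sqrt{10 + U}$
$v = - \frac{69}{133}$ ($v = - 3 \left(- \frac{69}{-399}\right) = - 3 \left(\left(-69\right) \left(- \frac{1}{399}\right)\right) = \left(-3\right) \frac{23}{133} = - \frac{69}{133} \approx -0.5188$)
$v \left(-241 + D{\left(n \right)}\right) = - \frac{69 \left(-241 + \sqrt{10 + 25}\right)}{133} = - \frac{69 \left(-241 + \sqrt{35}\right)}{133} = \frac{16629}{133} - \frac{69 \sqrt{35}}{133}$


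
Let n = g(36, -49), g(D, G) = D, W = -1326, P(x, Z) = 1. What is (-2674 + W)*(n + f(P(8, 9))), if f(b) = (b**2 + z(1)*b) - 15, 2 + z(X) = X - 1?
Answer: -80000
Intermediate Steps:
z(X) = -3 + X (z(X) = -2 + (X - 1) = -2 + (-1 + X) = -3 + X)
f(b) = -15 + b**2 - 2*b (f(b) = (b**2 + (-3 + 1)*b) - 15 = (b**2 - 2*b) - 15 = -15 + b**2 - 2*b)
n = 36
(-2674 + W)*(n + f(P(8, 9))) = (-2674 - 1326)*(36 + (-15 + 1**2 - 2*1)) = -4000*(36 + (-15 + 1 - 2)) = -4000*(36 - 16) = -4000*20 = -80000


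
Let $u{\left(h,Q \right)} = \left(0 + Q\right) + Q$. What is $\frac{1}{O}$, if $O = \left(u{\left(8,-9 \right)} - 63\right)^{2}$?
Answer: $\frac{1}{6561} \approx 0.00015242$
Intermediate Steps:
$u{\left(h,Q \right)} = 2 Q$ ($u{\left(h,Q \right)} = Q + Q = 2 Q$)
$O = 6561$ ($O = \left(2 \left(-9\right) - 63\right)^{2} = \left(-18 - 63\right)^{2} = \left(-81\right)^{2} = 6561$)
$\frac{1}{O} = \frac{1}{6561}$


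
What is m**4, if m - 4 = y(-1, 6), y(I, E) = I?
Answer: 81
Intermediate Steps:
m = 3 (m = 4 - 1 = 3)
m**4 = 3**4 = 81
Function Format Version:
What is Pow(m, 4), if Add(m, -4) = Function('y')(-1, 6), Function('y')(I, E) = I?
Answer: 81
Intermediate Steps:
m = 3 (m = Add(4, -1) = 3)
Pow(m, 4) = Pow(3, 4) = 81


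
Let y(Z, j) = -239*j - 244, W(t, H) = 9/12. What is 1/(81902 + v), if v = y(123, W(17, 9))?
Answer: 4/325915 ≈ 1.2273e-5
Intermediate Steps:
W(t, H) = ¾ (W(t, H) = 9*(1/12) = ¾)
y(Z, j) = -244 - 239*j
v = -1693/4 (v = -244 - 239*¾ = -244 - 717/4 = -1693/4 ≈ -423.25)
1/(81902 + v) = 1/(81902 - 1693/4) = 1/(325915/4) = 4/325915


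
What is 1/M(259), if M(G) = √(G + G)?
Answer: √518/518 ≈ 0.043938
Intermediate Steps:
M(G) = √2*√G (M(G) = √(2*G) = √2*√G)
1/M(259) = 1/(√2*√259) = 1/(√518) = √518/518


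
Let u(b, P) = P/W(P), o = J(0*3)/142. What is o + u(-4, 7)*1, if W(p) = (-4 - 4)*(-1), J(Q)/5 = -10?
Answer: 297/568 ≈ 0.52289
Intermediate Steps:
J(Q) = -50 (J(Q) = 5*(-10) = -50)
W(p) = 8 (W(p) = -8*(-1) = 8)
o = -25/71 (o = -50/142 = -50*1/142 = -25/71 ≈ -0.35211)
u(b, P) = P/8
o + u(-4, 7)*1 = -25/71 + ((⅛)*7)*1 = -25/71 + (7/8)*1 = -25/71 + 7/8 = 297/568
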